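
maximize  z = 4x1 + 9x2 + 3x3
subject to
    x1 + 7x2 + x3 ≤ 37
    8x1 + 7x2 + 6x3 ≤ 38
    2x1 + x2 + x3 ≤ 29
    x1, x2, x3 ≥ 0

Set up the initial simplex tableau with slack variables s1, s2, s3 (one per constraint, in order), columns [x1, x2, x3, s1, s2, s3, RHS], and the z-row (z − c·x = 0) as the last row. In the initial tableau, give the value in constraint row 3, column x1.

Constraint 3 has coefficient 2 on x1.

2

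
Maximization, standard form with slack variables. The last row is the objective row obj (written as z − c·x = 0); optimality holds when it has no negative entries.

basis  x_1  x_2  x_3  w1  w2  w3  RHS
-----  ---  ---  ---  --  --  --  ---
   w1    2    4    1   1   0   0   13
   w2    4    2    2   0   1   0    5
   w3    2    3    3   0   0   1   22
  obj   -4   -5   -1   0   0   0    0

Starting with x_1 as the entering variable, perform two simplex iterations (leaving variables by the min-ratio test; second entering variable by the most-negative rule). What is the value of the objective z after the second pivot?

25/2

Ratio test on column x_1 — row 1: 13/2 = 13/2; row 2: 5/4 = 5/4; row 3: 22/2 = 11. Minimum is 5/4 at row 2 (w2 leaves); pivot element 4.
Pivot on row 2; the obj-row RHS becomes 0 − (-4)·(5/4) = 5.
Next entering variable (most negative obj-row entry -3): x_2.
Ratio test on column x_2 — row 1: (21/2)/3 = 7/2; row 2: (5/4)/(1/2) = 5/2; row 3: (39/2)/2 = 39/4. Minimum is 5/2 at row 2 (x_1 leaves); pivot element 1/2.
After the second pivot the obj-row RHS is 5 − (-3)·(5/2) = 25/2.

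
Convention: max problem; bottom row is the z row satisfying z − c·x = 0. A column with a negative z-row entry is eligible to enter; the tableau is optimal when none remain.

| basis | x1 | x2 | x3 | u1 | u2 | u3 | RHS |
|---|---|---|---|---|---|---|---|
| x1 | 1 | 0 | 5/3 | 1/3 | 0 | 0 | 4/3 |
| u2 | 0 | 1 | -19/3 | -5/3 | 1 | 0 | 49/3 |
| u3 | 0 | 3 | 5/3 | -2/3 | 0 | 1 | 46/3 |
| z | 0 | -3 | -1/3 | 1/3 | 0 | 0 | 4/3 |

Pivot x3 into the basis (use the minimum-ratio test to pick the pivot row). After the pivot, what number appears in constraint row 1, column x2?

Ratio test on column x3 — row 1: (4/3)/(5/3) = 4/5; row 2: entry -19/3 ≤ 0; row 3: (46/3)/(5/3) = 46/5. Minimum is 4/5 at row 1 (x1 leaves); pivot element 5/3.
Divide row 1 by 5/3; eliminate column x3 from the other rows.
In the new row 1, the x2 entry is the old entry divided by the pivot: 0/(5/3) = 0.

0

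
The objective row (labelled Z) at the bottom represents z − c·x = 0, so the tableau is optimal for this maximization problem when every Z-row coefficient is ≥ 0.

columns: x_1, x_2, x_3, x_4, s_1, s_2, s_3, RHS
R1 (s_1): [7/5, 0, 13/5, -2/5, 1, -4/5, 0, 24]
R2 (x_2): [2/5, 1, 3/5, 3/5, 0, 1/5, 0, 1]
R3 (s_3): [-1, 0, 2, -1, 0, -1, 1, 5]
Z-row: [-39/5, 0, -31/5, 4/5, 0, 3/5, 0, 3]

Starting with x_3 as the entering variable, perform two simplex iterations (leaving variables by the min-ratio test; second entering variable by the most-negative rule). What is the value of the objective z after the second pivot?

Ratio test on column x_3 — row 1: 24/(13/5) = 120/13; row 2: 1/(3/5) = 5/3; row 3: 5/2 = 5/2. Minimum is 5/3 at row 2 (x_2 leaves); pivot element 3/5.
Pivot on row 2; the Z-row RHS becomes 3 − (-31/5)·(5/3) = 40/3.
Next entering variable (most negative Z-row entry -11/3): x_1.
Ratio test on column x_1 — row 1: entry -1/3 ≤ 0; row 2: (5/3)/(2/3) = 5/2; row 3: entry -7/3 ≤ 0. Minimum is 5/2 at row 2 (x_3 leaves); pivot element 2/3.
After the second pivot the Z-row RHS is 40/3 − (-11/3)·(5/2) = 45/2.

45/2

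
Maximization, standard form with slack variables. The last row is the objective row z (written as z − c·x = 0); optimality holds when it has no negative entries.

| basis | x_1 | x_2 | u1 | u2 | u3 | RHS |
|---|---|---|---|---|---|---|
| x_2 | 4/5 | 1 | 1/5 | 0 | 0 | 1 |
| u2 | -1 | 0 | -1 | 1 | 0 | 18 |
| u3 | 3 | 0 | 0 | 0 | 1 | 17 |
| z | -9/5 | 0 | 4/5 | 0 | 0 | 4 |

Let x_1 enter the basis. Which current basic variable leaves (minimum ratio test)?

Column x_1 entries and ratios — x_2: 1/(4/5) = 5/4; u2: -1 ≤ 0, skip; u3: 17/3 = 17/3.
Smallest ratio is 5/4 in the row of x_2, so x_2 leaves.

x_2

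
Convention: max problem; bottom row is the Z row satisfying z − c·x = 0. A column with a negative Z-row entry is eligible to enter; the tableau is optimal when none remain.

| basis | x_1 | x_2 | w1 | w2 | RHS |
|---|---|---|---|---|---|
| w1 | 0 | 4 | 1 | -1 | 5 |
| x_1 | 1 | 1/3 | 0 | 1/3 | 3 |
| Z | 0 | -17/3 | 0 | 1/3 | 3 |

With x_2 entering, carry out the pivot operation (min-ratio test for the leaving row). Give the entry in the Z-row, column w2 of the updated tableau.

Ratio test on column x_2 — row 1: 5/4 = 5/4; row 2: 3/(1/3) = 9. Minimum is 5/4 at row 1 (w1 leaves); pivot element 4.
Divide row 1 by 4; eliminate column x_2 from the other rows.
Z-row update in column w2: 1/3 − (-17/3)·(-1/4) = -13/12.

-13/12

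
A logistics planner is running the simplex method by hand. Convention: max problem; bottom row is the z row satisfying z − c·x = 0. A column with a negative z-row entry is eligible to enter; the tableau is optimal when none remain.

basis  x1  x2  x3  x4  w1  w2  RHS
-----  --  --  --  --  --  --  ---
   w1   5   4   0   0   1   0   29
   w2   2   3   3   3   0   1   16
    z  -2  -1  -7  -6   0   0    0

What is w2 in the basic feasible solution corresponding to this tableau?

16

w2 is basic (row 2); its value is the RHS of that row, 16.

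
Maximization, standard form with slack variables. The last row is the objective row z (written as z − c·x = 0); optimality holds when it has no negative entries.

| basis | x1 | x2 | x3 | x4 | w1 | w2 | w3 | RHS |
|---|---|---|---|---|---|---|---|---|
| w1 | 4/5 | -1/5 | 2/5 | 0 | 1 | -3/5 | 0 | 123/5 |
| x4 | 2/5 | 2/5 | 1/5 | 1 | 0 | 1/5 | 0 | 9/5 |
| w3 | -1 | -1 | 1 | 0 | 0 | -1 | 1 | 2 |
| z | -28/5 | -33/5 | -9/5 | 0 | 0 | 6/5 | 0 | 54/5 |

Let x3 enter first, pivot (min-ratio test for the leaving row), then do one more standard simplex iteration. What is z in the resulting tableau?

34

Ratio test on column x3 — row 1: (123/5)/(2/5) = 123/2; row 2: (9/5)/(1/5) = 9; row 3: 2/1 = 2. Minimum is 2 at row 3 (w3 leaves); pivot element 1.
Pivot on row 3; the z-row RHS becomes 54/5 − (-9/5)·2 = 72/5.
Next entering variable (most negative z-row entry -42/5): x2.
Ratio test on column x2 — row 1: (119/5)/(1/5) = 119; row 2: (7/5)/(3/5) = 7/3; row 3: entry -1 ≤ 0. Minimum is 7/3 at row 2 (x4 leaves); pivot element 3/5.
After the second pivot the z-row RHS is 72/5 − (-42/5)·(7/3) = 34.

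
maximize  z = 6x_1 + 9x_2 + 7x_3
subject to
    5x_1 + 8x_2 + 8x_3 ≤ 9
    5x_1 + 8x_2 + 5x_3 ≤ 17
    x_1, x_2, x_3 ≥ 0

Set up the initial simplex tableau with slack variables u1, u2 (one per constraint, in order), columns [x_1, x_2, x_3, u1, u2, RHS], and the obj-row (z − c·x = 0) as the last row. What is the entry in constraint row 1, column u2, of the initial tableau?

Slack u2 belongs to constraint 2; its column is the unit vector e_2, so the entry in row 1 is 0.

0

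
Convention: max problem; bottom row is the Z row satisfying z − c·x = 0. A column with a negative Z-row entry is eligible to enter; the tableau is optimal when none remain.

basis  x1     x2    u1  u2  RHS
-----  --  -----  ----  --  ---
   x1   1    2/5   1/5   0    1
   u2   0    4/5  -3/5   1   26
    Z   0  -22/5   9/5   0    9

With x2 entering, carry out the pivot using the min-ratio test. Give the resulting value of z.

20

Ratio test on column x2 — row 1: 1/(2/5) = 5/2; row 2: 26/(4/5) = 65/2. Minimum is 5/2 at row 1 (x1 leaves); pivot element 2/5.
Pivot on row 1; the Z-row RHS becomes 9 − (-22/5)·(5/2) = 20.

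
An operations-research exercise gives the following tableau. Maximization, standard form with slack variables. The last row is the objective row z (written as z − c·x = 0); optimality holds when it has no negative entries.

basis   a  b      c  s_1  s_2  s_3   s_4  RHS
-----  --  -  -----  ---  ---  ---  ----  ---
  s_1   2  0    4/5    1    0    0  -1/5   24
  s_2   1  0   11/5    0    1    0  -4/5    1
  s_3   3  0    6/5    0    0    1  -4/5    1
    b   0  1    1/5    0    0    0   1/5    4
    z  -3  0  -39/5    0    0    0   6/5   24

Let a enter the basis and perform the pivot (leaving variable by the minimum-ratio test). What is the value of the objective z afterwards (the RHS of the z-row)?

Ratio test on column a — row 1: 24/2 = 12; row 2: 1/1 = 1; row 3: 1/3 = 1/3; row 4: entry 0 ≤ 0. Minimum is 1/3 at row 3 (s_3 leaves); pivot element 3.
Pivot on row 3; the z-row RHS becomes 24 − (-3)·(1/3) = 25.

25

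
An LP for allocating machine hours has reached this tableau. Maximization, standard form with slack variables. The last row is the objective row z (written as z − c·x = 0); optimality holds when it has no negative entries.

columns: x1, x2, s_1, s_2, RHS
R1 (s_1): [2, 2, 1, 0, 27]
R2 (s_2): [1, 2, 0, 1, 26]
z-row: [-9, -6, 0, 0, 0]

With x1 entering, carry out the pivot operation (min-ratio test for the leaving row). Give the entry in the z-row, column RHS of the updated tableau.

Ratio test on column x1 — row 1: 27/2 = 27/2; row 2: 26/1 = 26. Minimum is 27/2 at row 1 (s_1 leaves); pivot element 2.
Divide row 1 by 2; eliminate column x1 from the other rows.
z-row update in column RHS: 0 − (-9)·(27/2) = 243/2.

243/2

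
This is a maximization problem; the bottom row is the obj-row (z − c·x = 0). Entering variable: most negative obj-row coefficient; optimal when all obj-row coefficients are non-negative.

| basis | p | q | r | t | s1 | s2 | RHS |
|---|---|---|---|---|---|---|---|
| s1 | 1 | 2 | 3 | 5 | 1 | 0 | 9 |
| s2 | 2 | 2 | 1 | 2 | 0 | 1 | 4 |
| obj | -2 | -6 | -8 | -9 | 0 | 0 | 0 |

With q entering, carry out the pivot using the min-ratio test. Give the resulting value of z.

Ratio test on column q — row 1: 9/2 = 9/2; row 2: 4/2 = 2. Minimum is 2 at row 2 (s2 leaves); pivot element 2.
Pivot on row 2; the obj-row RHS becomes 0 − (-6)·2 = 12.

12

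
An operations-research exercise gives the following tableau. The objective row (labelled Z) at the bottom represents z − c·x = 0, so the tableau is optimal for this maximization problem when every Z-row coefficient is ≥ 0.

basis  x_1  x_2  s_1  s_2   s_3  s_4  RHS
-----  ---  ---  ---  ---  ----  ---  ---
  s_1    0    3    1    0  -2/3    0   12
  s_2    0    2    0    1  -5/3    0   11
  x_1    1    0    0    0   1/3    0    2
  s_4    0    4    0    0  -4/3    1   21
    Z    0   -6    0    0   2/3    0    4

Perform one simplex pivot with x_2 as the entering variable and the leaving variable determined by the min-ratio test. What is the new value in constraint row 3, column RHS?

2

Ratio test on column x_2 — row 1: 12/3 = 4; row 2: 11/2 = 11/2; row 3: entry 0 ≤ 0; row 4: 21/4 = 21/4. Minimum is 4 at row 1 (s_1 leaves); pivot element 3.
Divide row 1 by 3; eliminate column x_2 from the other rows.
Row 3 update in column RHS: 2 − 0·4 = 2.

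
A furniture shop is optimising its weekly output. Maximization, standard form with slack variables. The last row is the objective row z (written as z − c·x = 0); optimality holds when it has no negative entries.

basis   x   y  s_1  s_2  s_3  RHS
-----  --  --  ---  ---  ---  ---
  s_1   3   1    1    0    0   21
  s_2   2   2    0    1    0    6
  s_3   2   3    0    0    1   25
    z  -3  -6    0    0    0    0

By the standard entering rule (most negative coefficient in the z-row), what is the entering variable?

Negative z-row entries: x: -3, y: -6.
The most negative is -6 in column y, so y enters.

y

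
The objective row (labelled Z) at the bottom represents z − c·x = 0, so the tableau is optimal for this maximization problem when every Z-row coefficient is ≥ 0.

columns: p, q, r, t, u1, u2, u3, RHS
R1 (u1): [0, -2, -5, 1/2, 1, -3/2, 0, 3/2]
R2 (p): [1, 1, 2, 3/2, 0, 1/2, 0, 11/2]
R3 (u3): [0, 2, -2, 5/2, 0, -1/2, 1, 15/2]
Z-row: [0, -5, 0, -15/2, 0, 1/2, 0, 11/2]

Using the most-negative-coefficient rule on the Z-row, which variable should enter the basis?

t

Negative Z-row entries: q: -5, t: -15/2.
The most negative is -15/2 in column t, so t enters.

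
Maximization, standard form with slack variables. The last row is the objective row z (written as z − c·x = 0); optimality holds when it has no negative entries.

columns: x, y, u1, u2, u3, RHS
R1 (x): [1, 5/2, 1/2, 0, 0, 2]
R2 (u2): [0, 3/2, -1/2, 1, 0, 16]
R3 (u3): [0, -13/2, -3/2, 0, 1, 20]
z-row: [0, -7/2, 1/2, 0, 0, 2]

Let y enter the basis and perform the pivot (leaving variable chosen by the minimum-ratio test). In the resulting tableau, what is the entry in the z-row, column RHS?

24/5

Ratio test on column y — row 1: 2/(5/2) = 4/5; row 2: 16/(3/2) = 32/3; row 3: entry -13/2 ≤ 0. Minimum is 4/5 at row 1 (x leaves); pivot element 5/2.
Divide row 1 by 5/2; eliminate column y from the other rows.
z-row update in column RHS: 2 − (-7/2)·(4/5) = 24/5.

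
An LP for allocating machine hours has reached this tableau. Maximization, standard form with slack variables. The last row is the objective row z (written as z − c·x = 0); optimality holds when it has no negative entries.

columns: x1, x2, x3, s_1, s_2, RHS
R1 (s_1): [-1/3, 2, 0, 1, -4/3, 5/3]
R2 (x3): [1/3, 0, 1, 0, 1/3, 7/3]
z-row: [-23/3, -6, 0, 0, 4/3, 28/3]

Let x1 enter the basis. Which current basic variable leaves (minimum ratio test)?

Column x1 entries and ratios — s_1: -1/3 ≤ 0, skip; x3: (7/3)/(1/3) = 7.
Smallest ratio is 7 in the row of x3, so x3 leaves.

x3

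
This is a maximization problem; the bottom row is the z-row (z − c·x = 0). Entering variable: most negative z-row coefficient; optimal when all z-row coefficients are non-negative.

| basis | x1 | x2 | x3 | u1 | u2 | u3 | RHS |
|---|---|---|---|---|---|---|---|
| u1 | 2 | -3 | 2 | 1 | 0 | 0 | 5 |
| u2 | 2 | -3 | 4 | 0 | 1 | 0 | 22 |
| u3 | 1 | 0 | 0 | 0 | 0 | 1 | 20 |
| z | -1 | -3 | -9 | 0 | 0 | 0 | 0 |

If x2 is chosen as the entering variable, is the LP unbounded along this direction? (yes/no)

Every constraint-row entry in column x2 is ≤ 0, so increasing x2 is unbounded.

yes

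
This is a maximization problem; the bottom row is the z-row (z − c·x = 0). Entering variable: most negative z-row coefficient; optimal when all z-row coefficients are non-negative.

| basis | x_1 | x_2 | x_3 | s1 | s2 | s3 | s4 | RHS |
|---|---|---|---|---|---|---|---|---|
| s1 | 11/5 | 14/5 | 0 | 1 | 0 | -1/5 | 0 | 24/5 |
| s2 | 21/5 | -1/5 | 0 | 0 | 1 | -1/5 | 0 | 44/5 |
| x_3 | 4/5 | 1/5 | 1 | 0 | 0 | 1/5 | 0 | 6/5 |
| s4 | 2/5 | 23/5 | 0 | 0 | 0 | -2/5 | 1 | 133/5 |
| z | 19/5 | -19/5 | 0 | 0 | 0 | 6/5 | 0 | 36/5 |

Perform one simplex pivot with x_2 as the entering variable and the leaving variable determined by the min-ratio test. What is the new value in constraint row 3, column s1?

-1/14

Ratio test on column x_2 — row 1: (24/5)/(14/5) = 12/7; row 2: entry -1/5 ≤ 0; row 3: (6/5)/(1/5) = 6; row 4: (133/5)/(23/5) = 133/23. Minimum is 12/7 at row 1 (s1 leaves); pivot element 14/5.
Divide row 1 by 14/5; eliminate column x_2 from the other rows.
Row 3 update in column s1: 0 − (1/5)·(5/14) = -1/14.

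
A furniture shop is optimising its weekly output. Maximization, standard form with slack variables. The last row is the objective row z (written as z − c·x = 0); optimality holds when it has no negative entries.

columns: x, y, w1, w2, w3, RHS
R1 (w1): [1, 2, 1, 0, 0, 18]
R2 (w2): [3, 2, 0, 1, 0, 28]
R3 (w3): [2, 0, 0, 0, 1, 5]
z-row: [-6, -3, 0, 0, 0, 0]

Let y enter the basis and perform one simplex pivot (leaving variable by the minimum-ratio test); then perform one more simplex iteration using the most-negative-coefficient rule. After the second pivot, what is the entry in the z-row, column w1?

Ratio test on column y — row 1: 18/2 = 9; row 2: 28/2 = 14; row 3: entry 0 ≤ 0. Minimum is 9 at row 1 (w1 leaves); pivot element 2.
Divide row 1 by 2; eliminate column y from the other rows.
Second iteration: most negative z-row entry is -9/2 in column x, so x enters.
Ratio test on column x — row 1: 9/(1/2) = 18; row 2: 10/2 = 5; row 3: 5/2 = 5/2. Minimum is 5/2 at row 3 (w3 leaves); pivot element 2.
Divide row 3 by 2; eliminate column x from the other rows.
After both pivots, the entry at the z-row, column w1 is 3/2.

3/2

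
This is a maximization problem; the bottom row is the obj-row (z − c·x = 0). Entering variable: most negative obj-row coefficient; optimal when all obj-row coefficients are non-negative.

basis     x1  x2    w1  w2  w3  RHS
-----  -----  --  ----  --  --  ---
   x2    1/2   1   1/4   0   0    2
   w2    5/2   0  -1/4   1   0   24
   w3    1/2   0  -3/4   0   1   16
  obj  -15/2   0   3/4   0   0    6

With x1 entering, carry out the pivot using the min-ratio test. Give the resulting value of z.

Ratio test on column x1 — row 1: 2/(1/2) = 4; row 2: 24/(5/2) = 48/5; row 3: 16/(1/2) = 32. Minimum is 4 at row 1 (x2 leaves); pivot element 1/2.
Pivot on row 1; the obj-row RHS becomes 6 − (-15/2)·4 = 36.

36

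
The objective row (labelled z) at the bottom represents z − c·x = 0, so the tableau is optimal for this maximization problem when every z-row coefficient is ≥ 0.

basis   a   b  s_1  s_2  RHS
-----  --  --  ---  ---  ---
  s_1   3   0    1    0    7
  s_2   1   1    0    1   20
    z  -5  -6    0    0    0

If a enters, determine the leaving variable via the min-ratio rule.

Column a entries and ratios — s_1: 7/3 = 7/3; s_2: 20/1 = 20.
Smallest ratio is 7/3 in the row of s_1, so s_1 leaves.

s_1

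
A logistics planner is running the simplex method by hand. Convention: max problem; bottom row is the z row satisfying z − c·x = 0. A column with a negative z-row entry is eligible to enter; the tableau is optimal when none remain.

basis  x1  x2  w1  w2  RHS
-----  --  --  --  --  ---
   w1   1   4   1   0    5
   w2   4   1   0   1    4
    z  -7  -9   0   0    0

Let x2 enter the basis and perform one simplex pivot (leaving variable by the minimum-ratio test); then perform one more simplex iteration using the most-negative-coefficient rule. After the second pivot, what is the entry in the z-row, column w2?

Ratio test on column x2 — row 1: 5/4 = 5/4; row 2: 4/1 = 4. Minimum is 5/4 at row 1 (w1 leaves); pivot element 4.
Divide row 1 by 4; eliminate column x2 from the other rows.
Second iteration: most negative z-row entry is -19/4 in column x1, so x1 enters.
Ratio test on column x1 — row 1: (5/4)/(1/4) = 5; row 2: (11/4)/(15/4) = 11/15. Minimum is 11/15 at row 2 (w2 leaves); pivot element 15/4.
Divide row 2 by 15/4; eliminate column x1 from the other rows.
After both pivots, the entry at the z-row, column w2 is 19/15.

19/15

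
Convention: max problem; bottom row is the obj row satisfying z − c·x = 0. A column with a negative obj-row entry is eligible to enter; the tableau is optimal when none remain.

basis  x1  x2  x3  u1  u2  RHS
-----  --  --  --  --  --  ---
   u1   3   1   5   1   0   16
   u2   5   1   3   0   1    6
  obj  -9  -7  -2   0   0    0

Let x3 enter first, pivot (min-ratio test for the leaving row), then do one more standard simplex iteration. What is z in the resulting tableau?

42

Ratio test on column x3 — row 1: 16/5 = 16/5; row 2: 6/3 = 2. Minimum is 2 at row 2 (u2 leaves); pivot element 3.
Pivot on row 2; the obj-row RHS becomes 0 − (-2)·2 = 4.
Next entering variable (most negative obj-row entry -19/3): x2.
Ratio test on column x2 — row 1: entry -2/3 ≤ 0; row 2: 2/(1/3) = 6. Minimum is 6 at row 2 (x3 leaves); pivot element 1/3.
After the second pivot the obj-row RHS is 4 − (-19/3)·6 = 42.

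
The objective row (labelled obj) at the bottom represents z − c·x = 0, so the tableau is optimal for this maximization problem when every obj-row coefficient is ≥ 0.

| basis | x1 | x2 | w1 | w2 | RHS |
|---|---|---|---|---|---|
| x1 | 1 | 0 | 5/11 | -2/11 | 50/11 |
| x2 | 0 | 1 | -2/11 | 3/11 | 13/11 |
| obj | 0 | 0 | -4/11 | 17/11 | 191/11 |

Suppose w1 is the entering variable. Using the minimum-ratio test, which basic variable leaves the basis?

Column w1 entries and ratios — x1: (50/11)/(5/11) = 10; x2: -2/11 ≤ 0, skip.
Smallest ratio is 10 in the row of x1, so x1 leaves.

x1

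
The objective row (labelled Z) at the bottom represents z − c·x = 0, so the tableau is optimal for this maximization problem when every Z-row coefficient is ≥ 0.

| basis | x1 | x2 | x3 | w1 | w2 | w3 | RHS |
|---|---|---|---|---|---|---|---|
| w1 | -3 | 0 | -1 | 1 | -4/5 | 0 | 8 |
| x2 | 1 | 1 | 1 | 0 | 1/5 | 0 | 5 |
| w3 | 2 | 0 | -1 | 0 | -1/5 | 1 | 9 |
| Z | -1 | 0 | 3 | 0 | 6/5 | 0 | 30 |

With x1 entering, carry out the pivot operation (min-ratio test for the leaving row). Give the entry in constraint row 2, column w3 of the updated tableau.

-1/2

Ratio test on column x1 — row 1: entry -3 ≤ 0; row 2: 5/1 = 5; row 3: 9/2 = 9/2. Minimum is 9/2 at row 3 (w3 leaves); pivot element 2.
Divide row 3 by 2; eliminate column x1 from the other rows.
Row 2 update in column w3: 0 − 1·(1/2) = -1/2.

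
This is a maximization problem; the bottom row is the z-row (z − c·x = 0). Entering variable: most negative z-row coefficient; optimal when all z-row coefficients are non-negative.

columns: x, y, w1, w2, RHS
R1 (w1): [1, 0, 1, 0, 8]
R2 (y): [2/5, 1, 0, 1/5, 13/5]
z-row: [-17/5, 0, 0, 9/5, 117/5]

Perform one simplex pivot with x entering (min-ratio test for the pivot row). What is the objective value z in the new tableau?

91/2

Ratio test on column x — row 1: 8/1 = 8; row 2: (13/5)/(2/5) = 13/2. Minimum is 13/2 at row 2 (y leaves); pivot element 2/5.
Pivot on row 2; the z-row RHS becomes 117/5 − (-17/5)·(13/2) = 91/2.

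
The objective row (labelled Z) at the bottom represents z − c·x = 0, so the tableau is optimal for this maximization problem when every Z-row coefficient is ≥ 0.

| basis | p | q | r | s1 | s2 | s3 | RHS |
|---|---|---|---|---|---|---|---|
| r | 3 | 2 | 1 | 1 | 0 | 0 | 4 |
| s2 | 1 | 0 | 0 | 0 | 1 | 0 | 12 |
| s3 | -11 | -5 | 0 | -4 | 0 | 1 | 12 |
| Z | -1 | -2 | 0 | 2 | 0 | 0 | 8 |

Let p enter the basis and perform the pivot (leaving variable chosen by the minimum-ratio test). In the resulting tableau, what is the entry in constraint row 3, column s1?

Ratio test on column p — row 1: 4/3 = 4/3; row 2: 12/1 = 12; row 3: entry -11 ≤ 0. Minimum is 4/3 at row 1 (r leaves); pivot element 3.
Divide row 1 by 3; eliminate column p from the other rows.
Row 3 update in column s1: -4 − (-11)·(1/3) = -1/3.

-1/3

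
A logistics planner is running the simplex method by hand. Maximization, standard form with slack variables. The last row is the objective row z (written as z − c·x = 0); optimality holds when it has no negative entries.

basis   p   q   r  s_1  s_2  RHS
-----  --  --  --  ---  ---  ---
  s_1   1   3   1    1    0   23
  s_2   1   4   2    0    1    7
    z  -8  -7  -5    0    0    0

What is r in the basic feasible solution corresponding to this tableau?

r is not in the basis, so in the current basic feasible solution r = 0.

0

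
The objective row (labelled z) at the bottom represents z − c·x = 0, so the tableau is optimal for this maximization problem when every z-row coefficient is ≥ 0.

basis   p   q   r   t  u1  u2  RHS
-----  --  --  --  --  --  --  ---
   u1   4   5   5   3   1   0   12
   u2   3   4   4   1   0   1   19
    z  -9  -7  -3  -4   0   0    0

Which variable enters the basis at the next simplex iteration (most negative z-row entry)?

Negative z-row entries: p: -9, q: -7, r: -3, t: -4.
The most negative is -9 in column p, so p enters.

p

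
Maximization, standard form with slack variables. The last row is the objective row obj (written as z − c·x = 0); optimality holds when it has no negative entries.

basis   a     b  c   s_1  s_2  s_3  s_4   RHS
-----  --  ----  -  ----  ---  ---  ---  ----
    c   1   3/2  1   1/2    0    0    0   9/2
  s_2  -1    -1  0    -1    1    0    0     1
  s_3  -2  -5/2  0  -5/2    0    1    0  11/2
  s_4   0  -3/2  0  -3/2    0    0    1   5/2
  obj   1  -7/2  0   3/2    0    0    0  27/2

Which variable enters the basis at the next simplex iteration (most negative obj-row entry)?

Negative obj-row entries: b: -7/2.
The most negative is -7/2 in column b, so b enters.

b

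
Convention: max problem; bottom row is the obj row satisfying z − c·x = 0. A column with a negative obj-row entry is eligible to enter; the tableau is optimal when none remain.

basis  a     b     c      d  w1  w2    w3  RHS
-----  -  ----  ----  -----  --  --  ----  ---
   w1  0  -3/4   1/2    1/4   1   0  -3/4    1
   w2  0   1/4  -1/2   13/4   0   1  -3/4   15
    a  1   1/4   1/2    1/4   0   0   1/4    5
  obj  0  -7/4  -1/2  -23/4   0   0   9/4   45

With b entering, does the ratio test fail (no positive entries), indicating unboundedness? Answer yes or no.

Column b has positive entries in row(s) 2, 3, so the ratio test bounds it — not unbounded.

no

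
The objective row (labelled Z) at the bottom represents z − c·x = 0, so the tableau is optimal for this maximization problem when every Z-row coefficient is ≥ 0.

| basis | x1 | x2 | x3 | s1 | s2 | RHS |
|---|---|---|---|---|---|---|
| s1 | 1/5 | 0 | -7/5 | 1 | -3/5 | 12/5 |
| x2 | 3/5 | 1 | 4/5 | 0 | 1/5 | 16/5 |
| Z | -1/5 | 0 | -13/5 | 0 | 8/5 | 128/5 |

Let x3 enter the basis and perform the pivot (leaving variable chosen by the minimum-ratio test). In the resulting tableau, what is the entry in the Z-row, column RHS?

Ratio test on column x3 — row 1: entry -7/5 ≤ 0; row 2: (16/5)/(4/5) = 4. Minimum is 4 at row 2 (x2 leaves); pivot element 4/5.
Divide row 2 by 4/5; eliminate column x3 from the other rows.
Z-row update in column RHS: 128/5 − (-13/5)·4 = 36.

36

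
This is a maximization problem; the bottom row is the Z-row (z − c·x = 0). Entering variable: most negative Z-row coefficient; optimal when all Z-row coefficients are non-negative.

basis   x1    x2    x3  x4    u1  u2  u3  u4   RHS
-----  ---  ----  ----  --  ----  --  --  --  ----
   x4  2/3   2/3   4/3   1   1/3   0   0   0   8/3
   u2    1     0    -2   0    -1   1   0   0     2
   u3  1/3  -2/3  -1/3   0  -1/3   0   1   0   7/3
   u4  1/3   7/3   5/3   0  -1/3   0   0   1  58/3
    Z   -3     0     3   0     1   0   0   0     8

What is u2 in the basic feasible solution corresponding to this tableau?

2

u2 is basic (row 2); its value is the RHS of that row, 2.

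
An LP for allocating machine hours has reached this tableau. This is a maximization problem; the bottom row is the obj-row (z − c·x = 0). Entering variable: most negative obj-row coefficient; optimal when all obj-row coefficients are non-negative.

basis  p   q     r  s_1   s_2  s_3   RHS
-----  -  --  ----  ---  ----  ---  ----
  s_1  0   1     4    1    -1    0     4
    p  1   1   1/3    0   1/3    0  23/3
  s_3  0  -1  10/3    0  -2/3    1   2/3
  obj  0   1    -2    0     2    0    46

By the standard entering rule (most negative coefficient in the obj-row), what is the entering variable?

r

Negative obj-row entries: r: -2.
The most negative is -2 in column r, so r enters.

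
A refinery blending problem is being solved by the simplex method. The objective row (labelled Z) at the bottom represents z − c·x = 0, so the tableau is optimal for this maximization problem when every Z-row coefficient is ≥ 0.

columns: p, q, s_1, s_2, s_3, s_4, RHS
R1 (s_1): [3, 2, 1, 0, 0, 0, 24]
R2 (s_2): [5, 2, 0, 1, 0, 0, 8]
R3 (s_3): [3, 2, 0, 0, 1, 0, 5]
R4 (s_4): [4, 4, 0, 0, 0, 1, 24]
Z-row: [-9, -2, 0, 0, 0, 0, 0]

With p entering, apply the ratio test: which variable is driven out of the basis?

Column p entries and ratios — s_1: 24/3 = 8; s_2: 8/5 = 8/5; s_3: 5/3 = 5/3; s_4: 24/4 = 6.
Smallest ratio is 8/5 in the row of s_2, so s_2 leaves.

s_2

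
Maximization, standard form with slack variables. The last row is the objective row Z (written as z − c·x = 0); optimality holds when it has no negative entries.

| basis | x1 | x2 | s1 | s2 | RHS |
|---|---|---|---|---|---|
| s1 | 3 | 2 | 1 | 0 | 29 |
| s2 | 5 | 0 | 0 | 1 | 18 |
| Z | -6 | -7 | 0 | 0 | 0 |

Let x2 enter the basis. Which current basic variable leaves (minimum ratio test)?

s1

Column x2 entries and ratios — s1: 29/2 = 29/2; s2: 0 ≤ 0, skip.
Smallest ratio is 29/2 in the row of s1, so s1 leaves.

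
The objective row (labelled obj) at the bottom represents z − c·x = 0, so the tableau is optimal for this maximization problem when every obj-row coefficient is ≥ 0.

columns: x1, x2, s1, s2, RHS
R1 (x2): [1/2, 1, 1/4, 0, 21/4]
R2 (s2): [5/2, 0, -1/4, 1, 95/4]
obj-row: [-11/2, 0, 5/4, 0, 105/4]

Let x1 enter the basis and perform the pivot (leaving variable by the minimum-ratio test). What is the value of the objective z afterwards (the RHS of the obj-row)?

157/2

Ratio test on column x1 — row 1: (21/4)/(1/2) = 21/2; row 2: (95/4)/(5/2) = 19/2. Minimum is 19/2 at row 2 (s2 leaves); pivot element 5/2.
Pivot on row 2; the obj-row RHS becomes 105/4 − (-11/2)·(19/2) = 157/2.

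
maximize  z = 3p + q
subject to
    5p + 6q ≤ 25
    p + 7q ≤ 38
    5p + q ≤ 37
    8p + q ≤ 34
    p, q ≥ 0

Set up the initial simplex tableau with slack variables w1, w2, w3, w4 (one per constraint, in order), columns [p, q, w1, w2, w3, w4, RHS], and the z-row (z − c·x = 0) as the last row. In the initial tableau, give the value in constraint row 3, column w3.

Slack w3 belongs to constraint 3; its column is the unit vector e_3, so the entry in row 3 is 1.

1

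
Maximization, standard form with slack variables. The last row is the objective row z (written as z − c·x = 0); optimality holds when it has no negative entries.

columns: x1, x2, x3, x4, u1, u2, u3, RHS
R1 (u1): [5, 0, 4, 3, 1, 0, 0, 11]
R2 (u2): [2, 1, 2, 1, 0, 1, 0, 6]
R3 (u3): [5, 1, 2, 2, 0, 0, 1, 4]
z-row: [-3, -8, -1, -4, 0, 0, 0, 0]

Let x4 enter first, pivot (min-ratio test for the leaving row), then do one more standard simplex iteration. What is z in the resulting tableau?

32

Ratio test on column x4 — row 1: 11/3 = 11/3; row 2: 6/1 = 6; row 3: 4/2 = 2. Minimum is 2 at row 3 (u3 leaves); pivot element 2.
Pivot on row 3; the z-row RHS becomes 0 − (-4)·2 = 8.
Next entering variable (most negative z-row entry -6): x2.
Ratio test on column x2 — row 1: entry -3/2 ≤ 0; row 2: 4/(1/2) = 8; row 3: 2/(1/2) = 4. Minimum is 4 at row 3 (x4 leaves); pivot element 1/2.
After the second pivot the z-row RHS is 8 − (-6)·4 = 32.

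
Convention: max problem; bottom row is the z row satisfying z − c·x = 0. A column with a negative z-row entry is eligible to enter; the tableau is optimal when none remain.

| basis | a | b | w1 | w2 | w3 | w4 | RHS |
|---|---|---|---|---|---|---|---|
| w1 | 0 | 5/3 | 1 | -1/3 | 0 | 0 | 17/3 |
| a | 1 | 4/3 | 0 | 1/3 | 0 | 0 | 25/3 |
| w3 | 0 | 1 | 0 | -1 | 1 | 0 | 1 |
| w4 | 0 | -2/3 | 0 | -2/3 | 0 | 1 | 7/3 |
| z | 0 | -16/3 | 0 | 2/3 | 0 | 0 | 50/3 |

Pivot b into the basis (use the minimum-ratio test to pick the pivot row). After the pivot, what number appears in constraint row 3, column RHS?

Ratio test on column b — row 1: (17/3)/(5/3) = 17/5; row 2: (25/3)/(4/3) = 25/4; row 3: 1/1 = 1; row 4: entry -2/3 ≤ 0. Minimum is 1 at row 3 (w3 leaves); pivot element 1.
Divide row 3 by 1; eliminate column b from the other rows.
In the new row 3, the RHS entry is the old entry divided by the pivot: 1/1 = 1.

1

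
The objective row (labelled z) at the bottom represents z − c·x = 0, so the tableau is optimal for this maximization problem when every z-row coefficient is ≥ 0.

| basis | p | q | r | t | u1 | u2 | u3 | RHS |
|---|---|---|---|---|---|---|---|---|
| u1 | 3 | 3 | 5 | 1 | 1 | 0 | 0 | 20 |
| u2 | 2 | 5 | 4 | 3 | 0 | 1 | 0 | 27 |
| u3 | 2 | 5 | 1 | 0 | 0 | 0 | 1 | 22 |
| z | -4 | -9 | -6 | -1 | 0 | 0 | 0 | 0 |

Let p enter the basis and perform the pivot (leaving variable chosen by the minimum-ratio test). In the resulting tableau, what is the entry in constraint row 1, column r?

5/3

Ratio test on column p — row 1: 20/3 = 20/3; row 2: 27/2 = 27/2; row 3: 22/2 = 11. Minimum is 20/3 at row 1 (u1 leaves); pivot element 3.
Divide row 1 by 3; eliminate column p from the other rows.
In the new row 1, the r entry is the old entry divided by the pivot: 5/3 = 5/3.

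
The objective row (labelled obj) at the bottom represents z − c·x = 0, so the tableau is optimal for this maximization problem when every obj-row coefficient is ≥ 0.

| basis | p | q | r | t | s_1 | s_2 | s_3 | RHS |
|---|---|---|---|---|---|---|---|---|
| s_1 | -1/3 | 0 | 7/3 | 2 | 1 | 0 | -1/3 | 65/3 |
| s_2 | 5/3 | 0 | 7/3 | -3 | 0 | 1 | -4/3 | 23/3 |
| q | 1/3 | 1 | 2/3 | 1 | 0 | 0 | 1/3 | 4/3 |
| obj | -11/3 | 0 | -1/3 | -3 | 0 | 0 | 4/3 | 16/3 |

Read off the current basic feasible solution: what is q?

4/3

q is basic (row 3); its value is the RHS of that row, 4/3.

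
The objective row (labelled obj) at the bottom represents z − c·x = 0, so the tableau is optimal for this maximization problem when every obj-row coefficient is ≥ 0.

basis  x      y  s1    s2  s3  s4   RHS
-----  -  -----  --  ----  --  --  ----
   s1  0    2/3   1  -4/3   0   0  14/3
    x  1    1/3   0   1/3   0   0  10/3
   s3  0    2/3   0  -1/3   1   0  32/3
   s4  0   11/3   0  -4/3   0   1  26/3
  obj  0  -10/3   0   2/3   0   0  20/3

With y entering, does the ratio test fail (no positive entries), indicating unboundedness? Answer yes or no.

no

Column y has positive entries in row(s) 1, 2, 3, 4, so the ratio test bounds it — not unbounded.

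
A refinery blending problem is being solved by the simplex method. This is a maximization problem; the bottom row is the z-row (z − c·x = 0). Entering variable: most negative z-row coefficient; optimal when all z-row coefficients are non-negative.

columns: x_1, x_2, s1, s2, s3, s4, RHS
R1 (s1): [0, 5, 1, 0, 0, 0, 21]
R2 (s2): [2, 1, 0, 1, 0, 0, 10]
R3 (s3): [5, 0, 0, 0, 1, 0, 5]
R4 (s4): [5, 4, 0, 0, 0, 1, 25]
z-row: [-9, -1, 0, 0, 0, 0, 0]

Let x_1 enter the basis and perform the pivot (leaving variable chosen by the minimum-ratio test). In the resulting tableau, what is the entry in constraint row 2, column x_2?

1

Ratio test on column x_1 — row 1: entry 0 ≤ 0; row 2: 10/2 = 5; row 3: 5/5 = 1; row 4: 25/5 = 5. Minimum is 1 at row 3 (s3 leaves); pivot element 5.
Divide row 3 by 5; eliminate column x_1 from the other rows.
Row 2 update in column x_2: 1 − 2·0 = 1.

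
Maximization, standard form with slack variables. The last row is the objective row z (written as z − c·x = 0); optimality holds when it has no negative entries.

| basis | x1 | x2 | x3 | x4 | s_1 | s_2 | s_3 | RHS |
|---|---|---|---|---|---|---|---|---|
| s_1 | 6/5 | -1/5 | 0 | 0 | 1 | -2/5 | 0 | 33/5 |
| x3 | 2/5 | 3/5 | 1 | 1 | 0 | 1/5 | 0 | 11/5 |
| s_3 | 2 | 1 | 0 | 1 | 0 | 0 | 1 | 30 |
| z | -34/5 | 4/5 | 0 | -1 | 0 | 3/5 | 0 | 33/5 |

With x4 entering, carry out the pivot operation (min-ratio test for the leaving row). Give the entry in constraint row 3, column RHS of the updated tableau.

Ratio test on column x4 — row 1: entry 0 ≤ 0; row 2: (11/5)/1 = 11/5; row 3: 30/1 = 30. Minimum is 11/5 at row 2 (x3 leaves); pivot element 1.
Divide row 2 by 1; eliminate column x4 from the other rows.
Row 3 update in column RHS: 30 − 1·(11/5) = 139/5.

139/5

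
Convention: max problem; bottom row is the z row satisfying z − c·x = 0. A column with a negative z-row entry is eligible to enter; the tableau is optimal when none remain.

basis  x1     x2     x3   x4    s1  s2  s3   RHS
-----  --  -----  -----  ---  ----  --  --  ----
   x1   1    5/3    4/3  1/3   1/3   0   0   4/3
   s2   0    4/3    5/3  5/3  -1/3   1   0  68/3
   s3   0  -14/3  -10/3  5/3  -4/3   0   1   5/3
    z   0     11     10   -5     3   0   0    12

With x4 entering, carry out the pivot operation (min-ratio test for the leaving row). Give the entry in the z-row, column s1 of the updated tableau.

-1

Ratio test on column x4 — row 1: (4/3)/(1/3) = 4; row 2: (68/3)/(5/3) = 68/5; row 3: (5/3)/(5/3) = 1. Minimum is 1 at row 3 (s3 leaves); pivot element 5/3.
Divide row 3 by 5/3; eliminate column x4 from the other rows.
z-row update in column s1: 3 − (-5)·(-4/5) = -1.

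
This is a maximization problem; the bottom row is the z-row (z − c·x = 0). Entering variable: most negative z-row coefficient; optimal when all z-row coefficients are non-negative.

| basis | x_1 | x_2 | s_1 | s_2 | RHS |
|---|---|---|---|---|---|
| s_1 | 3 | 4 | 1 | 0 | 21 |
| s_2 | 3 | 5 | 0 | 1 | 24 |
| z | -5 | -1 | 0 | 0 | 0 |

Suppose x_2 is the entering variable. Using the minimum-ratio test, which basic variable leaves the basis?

Column x_2 entries and ratios — s_1: 21/4 = 21/4; s_2: 24/5 = 24/5.
Smallest ratio is 24/5 in the row of s_2, so s_2 leaves.

s_2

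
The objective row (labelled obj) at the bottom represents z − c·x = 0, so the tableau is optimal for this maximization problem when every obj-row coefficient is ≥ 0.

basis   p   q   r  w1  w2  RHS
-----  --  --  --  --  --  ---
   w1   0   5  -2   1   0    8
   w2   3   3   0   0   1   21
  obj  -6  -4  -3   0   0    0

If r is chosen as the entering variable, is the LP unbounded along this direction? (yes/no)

yes

Every constraint-row entry in column r is ≤ 0, so increasing r is unbounded.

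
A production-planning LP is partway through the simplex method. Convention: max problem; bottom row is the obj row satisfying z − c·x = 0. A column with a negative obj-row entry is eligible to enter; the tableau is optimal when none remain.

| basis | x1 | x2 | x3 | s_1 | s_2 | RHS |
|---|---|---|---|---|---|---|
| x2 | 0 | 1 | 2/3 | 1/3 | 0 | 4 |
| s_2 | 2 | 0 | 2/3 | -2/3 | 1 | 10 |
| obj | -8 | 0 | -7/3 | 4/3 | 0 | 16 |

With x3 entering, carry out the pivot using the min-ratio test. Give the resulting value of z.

Ratio test on column x3 — row 1: 4/(2/3) = 6; row 2: 10/(2/3) = 15. Minimum is 6 at row 1 (x2 leaves); pivot element 2/3.
Pivot on row 1; the obj-row RHS becomes 16 − (-7/3)·6 = 30.

30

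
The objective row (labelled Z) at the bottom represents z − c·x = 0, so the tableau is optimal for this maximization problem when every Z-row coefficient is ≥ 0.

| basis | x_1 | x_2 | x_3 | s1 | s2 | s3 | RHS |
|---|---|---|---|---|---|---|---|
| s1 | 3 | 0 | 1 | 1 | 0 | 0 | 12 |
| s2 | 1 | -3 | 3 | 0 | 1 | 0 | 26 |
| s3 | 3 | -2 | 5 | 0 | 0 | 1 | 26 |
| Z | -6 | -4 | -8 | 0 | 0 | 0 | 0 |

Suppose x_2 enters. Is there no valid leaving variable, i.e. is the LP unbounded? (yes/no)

yes

Every constraint-row entry in column x_2 is ≤ 0, so increasing x_2 is unbounded.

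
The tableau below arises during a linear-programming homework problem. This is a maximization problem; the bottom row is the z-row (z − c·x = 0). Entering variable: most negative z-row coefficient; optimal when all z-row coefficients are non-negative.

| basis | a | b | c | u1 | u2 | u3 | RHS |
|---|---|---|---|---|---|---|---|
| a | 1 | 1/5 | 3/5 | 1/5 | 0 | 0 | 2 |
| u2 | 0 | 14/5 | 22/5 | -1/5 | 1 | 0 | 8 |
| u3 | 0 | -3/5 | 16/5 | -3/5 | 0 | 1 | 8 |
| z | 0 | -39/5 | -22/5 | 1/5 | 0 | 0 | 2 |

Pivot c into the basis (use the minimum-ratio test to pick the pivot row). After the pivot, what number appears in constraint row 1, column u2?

-3/22

Ratio test on column c — row 1: 2/(3/5) = 10/3; row 2: 8/(22/5) = 20/11; row 3: 8/(16/5) = 5/2. Minimum is 20/11 at row 2 (u2 leaves); pivot element 22/5.
Divide row 2 by 22/5; eliminate column c from the other rows.
Row 1 update in column u2: 0 − (3/5)·(5/22) = -3/22.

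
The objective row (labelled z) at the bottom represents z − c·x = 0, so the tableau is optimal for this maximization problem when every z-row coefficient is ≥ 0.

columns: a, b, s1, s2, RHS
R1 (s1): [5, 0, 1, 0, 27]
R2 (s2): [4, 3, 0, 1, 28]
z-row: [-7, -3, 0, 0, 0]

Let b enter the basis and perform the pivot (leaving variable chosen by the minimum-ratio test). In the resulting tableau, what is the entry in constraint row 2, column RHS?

Ratio test on column b — row 1: entry 0 ≤ 0; row 2: 28/3 = 28/3. Minimum is 28/3 at row 2 (s2 leaves); pivot element 3.
Divide row 2 by 3; eliminate column b from the other rows.
In the new row 2, the RHS entry is the old entry divided by the pivot: 28/3 = 28/3.

28/3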